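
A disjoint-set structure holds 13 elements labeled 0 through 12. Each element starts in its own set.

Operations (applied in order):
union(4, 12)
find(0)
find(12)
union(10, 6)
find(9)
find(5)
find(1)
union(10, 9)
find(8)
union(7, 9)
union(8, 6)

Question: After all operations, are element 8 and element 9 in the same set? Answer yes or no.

Answer: yes

Derivation:
Step 1: union(4, 12) -> merged; set of 4 now {4, 12}
Step 2: find(0) -> no change; set of 0 is {0}
Step 3: find(12) -> no change; set of 12 is {4, 12}
Step 4: union(10, 6) -> merged; set of 10 now {6, 10}
Step 5: find(9) -> no change; set of 9 is {9}
Step 6: find(5) -> no change; set of 5 is {5}
Step 7: find(1) -> no change; set of 1 is {1}
Step 8: union(10, 9) -> merged; set of 10 now {6, 9, 10}
Step 9: find(8) -> no change; set of 8 is {8}
Step 10: union(7, 9) -> merged; set of 7 now {6, 7, 9, 10}
Step 11: union(8, 6) -> merged; set of 8 now {6, 7, 8, 9, 10}
Set of 8: {6, 7, 8, 9, 10}; 9 is a member.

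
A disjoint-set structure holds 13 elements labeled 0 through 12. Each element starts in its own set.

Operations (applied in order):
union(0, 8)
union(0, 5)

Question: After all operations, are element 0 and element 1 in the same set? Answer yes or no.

Step 1: union(0, 8) -> merged; set of 0 now {0, 8}
Step 2: union(0, 5) -> merged; set of 0 now {0, 5, 8}
Set of 0: {0, 5, 8}; 1 is not a member.

Answer: no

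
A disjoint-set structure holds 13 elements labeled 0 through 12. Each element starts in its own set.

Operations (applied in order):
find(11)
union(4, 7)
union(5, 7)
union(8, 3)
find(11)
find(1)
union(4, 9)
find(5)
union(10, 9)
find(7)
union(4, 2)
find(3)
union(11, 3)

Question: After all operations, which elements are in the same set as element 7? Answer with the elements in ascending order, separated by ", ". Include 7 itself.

Answer: 2, 4, 5, 7, 9, 10

Derivation:
Step 1: find(11) -> no change; set of 11 is {11}
Step 2: union(4, 7) -> merged; set of 4 now {4, 7}
Step 3: union(5, 7) -> merged; set of 5 now {4, 5, 7}
Step 4: union(8, 3) -> merged; set of 8 now {3, 8}
Step 5: find(11) -> no change; set of 11 is {11}
Step 6: find(1) -> no change; set of 1 is {1}
Step 7: union(4, 9) -> merged; set of 4 now {4, 5, 7, 9}
Step 8: find(5) -> no change; set of 5 is {4, 5, 7, 9}
Step 9: union(10, 9) -> merged; set of 10 now {4, 5, 7, 9, 10}
Step 10: find(7) -> no change; set of 7 is {4, 5, 7, 9, 10}
Step 11: union(4, 2) -> merged; set of 4 now {2, 4, 5, 7, 9, 10}
Step 12: find(3) -> no change; set of 3 is {3, 8}
Step 13: union(11, 3) -> merged; set of 11 now {3, 8, 11}
Component of 7: {2, 4, 5, 7, 9, 10}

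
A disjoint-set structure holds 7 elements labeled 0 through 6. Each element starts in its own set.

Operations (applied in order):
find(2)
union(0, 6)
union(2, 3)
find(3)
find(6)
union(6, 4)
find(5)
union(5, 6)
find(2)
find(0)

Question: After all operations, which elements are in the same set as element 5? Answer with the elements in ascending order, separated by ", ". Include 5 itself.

Step 1: find(2) -> no change; set of 2 is {2}
Step 2: union(0, 6) -> merged; set of 0 now {0, 6}
Step 3: union(2, 3) -> merged; set of 2 now {2, 3}
Step 4: find(3) -> no change; set of 3 is {2, 3}
Step 5: find(6) -> no change; set of 6 is {0, 6}
Step 6: union(6, 4) -> merged; set of 6 now {0, 4, 6}
Step 7: find(5) -> no change; set of 5 is {5}
Step 8: union(5, 6) -> merged; set of 5 now {0, 4, 5, 6}
Step 9: find(2) -> no change; set of 2 is {2, 3}
Step 10: find(0) -> no change; set of 0 is {0, 4, 5, 6}
Component of 5: {0, 4, 5, 6}

Answer: 0, 4, 5, 6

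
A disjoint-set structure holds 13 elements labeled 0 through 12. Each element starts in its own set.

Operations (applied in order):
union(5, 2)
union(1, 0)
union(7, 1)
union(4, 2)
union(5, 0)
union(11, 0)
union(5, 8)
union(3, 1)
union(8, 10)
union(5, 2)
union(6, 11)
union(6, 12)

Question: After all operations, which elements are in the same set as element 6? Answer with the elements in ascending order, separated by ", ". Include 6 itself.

Step 1: union(5, 2) -> merged; set of 5 now {2, 5}
Step 2: union(1, 0) -> merged; set of 1 now {0, 1}
Step 3: union(7, 1) -> merged; set of 7 now {0, 1, 7}
Step 4: union(4, 2) -> merged; set of 4 now {2, 4, 5}
Step 5: union(5, 0) -> merged; set of 5 now {0, 1, 2, 4, 5, 7}
Step 6: union(11, 0) -> merged; set of 11 now {0, 1, 2, 4, 5, 7, 11}
Step 7: union(5, 8) -> merged; set of 5 now {0, 1, 2, 4, 5, 7, 8, 11}
Step 8: union(3, 1) -> merged; set of 3 now {0, 1, 2, 3, 4, 5, 7, 8, 11}
Step 9: union(8, 10) -> merged; set of 8 now {0, 1, 2, 3, 4, 5, 7, 8, 10, 11}
Step 10: union(5, 2) -> already same set; set of 5 now {0, 1, 2, 3, 4, 5, 7, 8, 10, 11}
Step 11: union(6, 11) -> merged; set of 6 now {0, 1, 2, 3, 4, 5, 6, 7, 8, 10, 11}
Step 12: union(6, 12) -> merged; set of 6 now {0, 1, 2, 3, 4, 5, 6, 7, 8, 10, 11, 12}
Component of 6: {0, 1, 2, 3, 4, 5, 6, 7, 8, 10, 11, 12}

Answer: 0, 1, 2, 3, 4, 5, 6, 7, 8, 10, 11, 12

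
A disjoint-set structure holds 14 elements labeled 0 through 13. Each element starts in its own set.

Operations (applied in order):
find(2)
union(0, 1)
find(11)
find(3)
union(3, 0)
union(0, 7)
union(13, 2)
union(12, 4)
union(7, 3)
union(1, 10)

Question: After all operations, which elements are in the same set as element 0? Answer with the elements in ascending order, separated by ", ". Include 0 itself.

Answer: 0, 1, 3, 7, 10

Derivation:
Step 1: find(2) -> no change; set of 2 is {2}
Step 2: union(0, 1) -> merged; set of 0 now {0, 1}
Step 3: find(11) -> no change; set of 11 is {11}
Step 4: find(3) -> no change; set of 3 is {3}
Step 5: union(3, 0) -> merged; set of 3 now {0, 1, 3}
Step 6: union(0, 7) -> merged; set of 0 now {0, 1, 3, 7}
Step 7: union(13, 2) -> merged; set of 13 now {2, 13}
Step 8: union(12, 4) -> merged; set of 12 now {4, 12}
Step 9: union(7, 3) -> already same set; set of 7 now {0, 1, 3, 7}
Step 10: union(1, 10) -> merged; set of 1 now {0, 1, 3, 7, 10}
Component of 0: {0, 1, 3, 7, 10}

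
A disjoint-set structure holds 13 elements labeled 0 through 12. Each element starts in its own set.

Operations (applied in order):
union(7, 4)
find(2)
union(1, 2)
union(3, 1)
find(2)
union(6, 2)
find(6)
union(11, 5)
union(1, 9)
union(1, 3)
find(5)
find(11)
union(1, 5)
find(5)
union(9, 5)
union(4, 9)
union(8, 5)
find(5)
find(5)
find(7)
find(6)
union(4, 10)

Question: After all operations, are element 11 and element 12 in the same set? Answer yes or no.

Answer: no

Derivation:
Step 1: union(7, 4) -> merged; set of 7 now {4, 7}
Step 2: find(2) -> no change; set of 2 is {2}
Step 3: union(1, 2) -> merged; set of 1 now {1, 2}
Step 4: union(3, 1) -> merged; set of 3 now {1, 2, 3}
Step 5: find(2) -> no change; set of 2 is {1, 2, 3}
Step 6: union(6, 2) -> merged; set of 6 now {1, 2, 3, 6}
Step 7: find(6) -> no change; set of 6 is {1, 2, 3, 6}
Step 8: union(11, 5) -> merged; set of 11 now {5, 11}
Step 9: union(1, 9) -> merged; set of 1 now {1, 2, 3, 6, 9}
Step 10: union(1, 3) -> already same set; set of 1 now {1, 2, 3, 6, 9}
Step 11: find(5) -> no change; set of 5 is {5, 11}
Step 12: find(11) -> no change; set of 11 is {5, 11}
Step 13: union(1, 5) -> merged; set of 1 now {1, 2, 3, 5, 6, 9, 11}
Step 14: find(5) -> no change; set of 5 is {1, 2, 3, 5, 6, 9, 11}
Step 15: union(9, 5) -> already same set; set of 9 now {1, 2, 3, 5, 6, 9, 11}
Step 16: union(4, 9) -> merged; set of 4 now {1, 2, 3, 4, 5, 6, 7, 9, 11}
Step 17: union(8, 5) -> merged; set of 8 now {1, 2, 3, 4, 5, 6, 7, 8, 9, 11}
Step 18: find(5) -> no change; set of 5 is {1, 2, 3, 4, 5, 6, 7, 8, 9, 11}
Step 19: find(5) -> no change; set of 5 is {1, 2, 3, 4, 5, 6, 7, 8, 9, 11}
Step 20: find(7) -> no change; set of 7 is {1, 2, 3, 4, 5, 6, 7, 8, 9, 11}
Step 21: find(6) -> no change; set of 6 is {1, 2, 3, 4, 5, 6, 7, 8, 9, 11}
Step 22: union(4, 10) -> merged; set of 4 now {1, 2, 3, 4, 5, 6, 7, 8, 9, 10, 11}
Set of 11: {1, 2, 3, 4, 5, 6, 7, 8, 9, 10, 11}; 12 is not a member.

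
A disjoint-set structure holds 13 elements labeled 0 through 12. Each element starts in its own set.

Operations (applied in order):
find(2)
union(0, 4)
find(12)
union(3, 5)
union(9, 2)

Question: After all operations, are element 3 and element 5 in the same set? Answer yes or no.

Step 1: find(2) -> no change; set of 2 is {2}
Step 2: union(0, 4) -> merged; set of 0 now {0, 4}
Step 3: find(12) -> no change; set of 12 is {12}
Step 4: union(3, 5) -> merged; set of 3 now {3, 5}
Step 5: union(9, 2) -> merged; set of 9 now {2, 9}
Set of 3: {3, 5}; 5 is a member.

Answer: yes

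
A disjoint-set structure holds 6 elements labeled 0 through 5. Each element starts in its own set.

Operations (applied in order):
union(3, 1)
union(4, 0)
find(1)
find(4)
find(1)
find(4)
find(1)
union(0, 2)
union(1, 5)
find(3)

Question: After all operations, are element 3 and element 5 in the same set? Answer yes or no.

Answer: yes

Derivation:
Step 1: union(3, 1) -> merged; set of 3 now {1, 3}
Step 2: union(4, 0) -> merged; set of 4 now {0, 4}
Step 3: find(1) -> no change; set of 1 is {1, 3}
Step 4: find(4) -> no change; set of 4 is {0, 4}
Step 5: find(1) -> no change; set of 1 is {1, 3}
Step 6: find(4) -> no change; set of 4 is {0, 4}
Step 7: find(1) -> no change; set of 1 is {1, 3}
Step 8: union(0, 2) -> merged; set of 0 now {0, 2, 4}
Step 9: union(1, 5) -> merged; set of 1 now {1, 3, 5}
Step 10: find(3) -> no change; set of 3 is {1, 3, 5}
Set of 3: {1, 3, 5}; 5 is a member.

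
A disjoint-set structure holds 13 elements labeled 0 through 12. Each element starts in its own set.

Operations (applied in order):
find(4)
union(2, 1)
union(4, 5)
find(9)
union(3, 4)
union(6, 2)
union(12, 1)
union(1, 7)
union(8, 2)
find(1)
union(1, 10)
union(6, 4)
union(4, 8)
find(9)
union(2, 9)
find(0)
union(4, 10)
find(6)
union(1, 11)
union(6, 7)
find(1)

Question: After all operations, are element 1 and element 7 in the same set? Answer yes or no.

Answer: yes

Derivation:
Step 1: find(4) -> no change; set of 4 is {4}
Step 2: union(2, 1) -> merged; set of 2 now {1, 2}
Step 3: union(4, 5) -> merged; set of 4 now {4, 5}
Step 4: find(9) -> no change; set of 9 is {9}
Step 5: union(3, 4) -> merged; set of 3 now {3, 4, 5}
Step 6: union(6, 2) -> merged; set of 6 now {1, 2, 6}
Step 7: union(12, 1) -> merged; set of 12 now {1, 2, 6, 12}
Step 8: union(1, 7) -> merged; set of 1 now {1, 2, 6, 7, 12}
Step 9: union(8, 2) -> merged; set of 8 now {1, 2, 6, 7, 8, 12}
Step 10: find(1) -> no change; set of 1 is {1, 2, 6, 7, 8, 12}
Step 11: union(1, 10) -> merged; set of 1 now {1, 2, 6, 7, 8, 10, 12}
Step 12: union(6, 4) -> merged; set of 6 now {1, 2, 3, 4, 5, 6, 7, 8, 10, 12}
Step 13: union(4, 8) -> already same set; set of 4 now {1, 2, 3, 4, 5, 6, 7, 8, 10, 12}
Step 14: find(9) -> no change; set of 9 is {9}
Step 15: union(2, 9) -> merged; set of 2 now {1, 2, 3, 4, 5, 6, 7, 8, 9, 10, 12}
Step 16: find(0) -> no change; set of 0 is {0}
Step 17: union(4, 10) -> already same set; set of 4 now {1, 2, 3, 4, 5, 6, 7, 8, 9, 10, 12}
Step 18: find(6) -> no change; set of 6 is {1, 2, 3, 4, 5, 6, 7, 8, 9, 10, 12}
Step 19: union(1, 11) -> merged; set of 1 now {1, 2, 3, 4, 5, 6, 7, 8, 9, 10, 11, 12}
Step 20: union(6, 7) -> already same set; set of 6 now {1, 2, 3, 4, 5, 6, 7, 8, 9, 10, 11, 12}
Step 21: find(1) -> no change; set of 1 is {1, 2, 3, 4, 5, 6, 7, 8, 9, 10, 11, 12}
Set of 1: {1, 2, 3, 4, 5, 6, 7, 8, 9, 10, 11, 12}; 7 is a member.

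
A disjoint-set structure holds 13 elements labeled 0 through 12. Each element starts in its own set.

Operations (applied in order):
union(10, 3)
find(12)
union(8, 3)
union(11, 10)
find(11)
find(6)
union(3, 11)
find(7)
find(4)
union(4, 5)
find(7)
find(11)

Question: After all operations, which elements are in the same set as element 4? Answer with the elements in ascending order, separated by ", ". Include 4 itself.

Step 1: union(10, 3) -> merged; set of 10 now {3, 10}
Step 2: find(12) -> no change; set of 12 is {12}
Step 3: union(8, 3) -> merged; set of 8 now {3, 8, 10}
Step 4: union(11, 10) -> merged; set of 11 now {3, 8, 10, 11}
Step 5: find(11) -> no change; set of 11 is {3, 8, 10, 11}
Step 6: find(6) -> no change; set of 6 is {6}
Step 7: union(3, 11) -> already same set; set of 3 now {3, 8, 10, 11}
Step 8: find(7) -> no change; set of 7 is {7}
Step 9: find(4) -> no change; set of 4 is {4}
Step 10: union(4, 5) -> merged; set of 4 now {4, 5}
Step 11: find(7) -> no change; set of 7 is {7}
Step 12: find(11) -> no change; set of 11 is {3, 8, 10, 11}
Component of 4: {4, 5}

Answer: 4, 5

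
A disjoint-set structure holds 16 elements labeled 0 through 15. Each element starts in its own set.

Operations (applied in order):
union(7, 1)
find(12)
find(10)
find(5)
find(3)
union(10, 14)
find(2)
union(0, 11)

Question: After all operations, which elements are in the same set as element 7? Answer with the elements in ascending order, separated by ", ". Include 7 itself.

Step 1: union(7, 1) -> merged; set of 7 now {1, 7}
Step 2: find(12) -> no change; set of 12 is {12}
Step 3: find(10) -> no change; set of 10 is {10}
Step 4: find(5) -> no change; set of 5 is {5}
Step 5: find(3) -> no change; set of 3 is {3}
Step 6: union(10, 14) -> merged; set of 10 now {10, 14}
Step 7: find(2) -> no change; set of 2 is {2}
Step 8: union(0, 11) -> merged; set of 0 now {0, 11}
Component of 7: {1, 7}

Answer: 1, 7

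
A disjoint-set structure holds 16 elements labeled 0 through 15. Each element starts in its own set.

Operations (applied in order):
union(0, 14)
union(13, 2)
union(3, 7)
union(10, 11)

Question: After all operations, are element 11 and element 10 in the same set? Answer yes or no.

Step 1: union(0, 14) -> merged; set of 0 now {0, 14}
Step 2: union(13, 2) -> merged; set of 13 now {2, 13}
Step 3: union(3, 7) -> merged; set of 3 now {3, 7}
Step 4: union(10, 11) -> merged; set of 10 now {10, 11}
Set of 11: {10, 11}; 10 is a member.

Answer: yes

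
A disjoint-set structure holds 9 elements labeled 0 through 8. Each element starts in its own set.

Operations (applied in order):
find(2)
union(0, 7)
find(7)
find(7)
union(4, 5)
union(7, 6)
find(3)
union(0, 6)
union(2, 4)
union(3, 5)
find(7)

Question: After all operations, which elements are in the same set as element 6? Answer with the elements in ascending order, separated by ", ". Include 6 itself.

Step 1: find(2) -> no change; set of 2 is {2}
Step 2: union(0, 7) -> merged; set of 0 now {0, 7}
Step 3: find(7) -> no change; set of 7 is {0, 7}
Step 4: find(7) -> no change; set of 7 is {0, 7}
Step 5: union(4, 5) -> merged; set of 4 now {4, 5}
Step 6: union(7, 6) -> merged; set of 7 now {0, 6, 7}
Step 7: find(3) -> no change; set of 3 is {3}
Step 8: union(0, 6) -> already same set; set of 0 now {0, 6, 7}
Step 9: union(2, 4) -> merged; set of 2 now {2, 4, 5}
Step 10: union(3, 5) -> merged; set of 3 now {2, 3, 4, 5}
Step 11: find(7) -> no change; set of 7 is {0, 6, 7}
Component of 6: {0, 6, 7}

Answer: 0, 6, 7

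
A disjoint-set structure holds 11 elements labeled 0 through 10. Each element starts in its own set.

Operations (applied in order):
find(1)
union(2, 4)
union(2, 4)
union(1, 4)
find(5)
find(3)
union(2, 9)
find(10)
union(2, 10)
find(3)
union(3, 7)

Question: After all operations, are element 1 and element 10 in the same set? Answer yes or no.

Answer: yes

Derivation:
Step 1: find(1) -> no change; set of 1 is {1}
Step 2: union(2, 4) -> merged; set of 2 now {2, 4}
Step 3: union(2, 4) -> already same set; set of 2 now {2, 4}
Step 4: union(1, 4) -> merged; set of 1 now {1, 2, 4}
Step 5: find(5) -> no change; set of 5 is {5}
Step 6: find(3) -> no change; set of 3 is {3}
Step 7: union(2, 9) -> merged; set of 2 now {1, 2, 4, 9}
Step 8: find(10) -> no change; set of 10 is {10}
Step 9: union(2, 10) -> merged; set of 2 now {1, 2, 4, 9, 10}
Step 10: find(3) -> no change; set of 3 is {3}
Step 11: union(3, 7) -> merged; set of 3 now {3, 7}
Set of 1: {1, 2, 4, 9, 10}; 10 is a member.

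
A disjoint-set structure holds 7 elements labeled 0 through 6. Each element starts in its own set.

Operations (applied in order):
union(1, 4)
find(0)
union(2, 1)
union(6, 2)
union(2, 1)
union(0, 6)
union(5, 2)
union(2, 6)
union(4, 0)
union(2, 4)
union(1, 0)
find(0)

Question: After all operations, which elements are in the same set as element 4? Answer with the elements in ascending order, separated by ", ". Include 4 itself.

Step 1: union(1, 4) -> merged; set of 1 now {1, 4}
Step 2: find(0) -> no change; set of 0 is {0}
Step 3: union(2, 1) -> merged; set of 2 now {1, 2, 4}
Step 4: union(6, 2) -> merged; set of 6 now {1, 2, 4, 6}
Step 5: union(2, 1) -> already same set; set of 2 now {1, 2, 4, 6}
Step 6: union(0, 6) -> merged; set of 0 now {0, 1, 2, 4, 6}
Step 7: union(5, 2) -> merged; set of 5 now {0, 1, 2, 4, 5, 6}
Step 8: union(2, 6) -> already same set; set of 2 now {0, 1, 2, 4, 5, 6}
Step 9: union(4, 0) -> already same set; set of 4 now {0, 1, 2, 4, 5, 6}
Step 10: union(2, 4) -> already same set; set of 2 now {0, 1, 2, 4, 5, 6}
Step 11: union(1, 0) -> already same set; set of 1 now {0, 1, 2, 4, 5, 6}
Step 12: find(0) -> no change; set of 0 is {0, 1, 2, 4, 5, 6}
Component of 4: {0, 1, 2, 4, 5, 6}

Answer: 0, 1, 2, 4, 5, 6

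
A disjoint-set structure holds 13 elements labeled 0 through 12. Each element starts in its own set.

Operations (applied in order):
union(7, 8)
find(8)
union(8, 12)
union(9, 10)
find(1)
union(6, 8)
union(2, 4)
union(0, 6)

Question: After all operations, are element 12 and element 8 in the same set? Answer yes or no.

Answer: yes

Derivation:
Step 1: union(7, 8) -> merged; set of 7 now {7, 8}
Step 2: find(8) -> no change; set of 8 is {7, 8}
Step 3: union(8, 12) -> merged; set of 8 now {7, 8, 12}
Step 4: union(9, 10) -> merged; set of 9 now {9, 10}
Step 5: find(1) -> no change; set of 1 is {1}
Step 6: union(6, 8) -> merged; set of 6 now {6, 7, 8, 12}
Step 7: union(2, 4) -> merged; set of 2 now {2, 4}
Step 8: union(0, 6) -> merged; set of 0 now {0, 6, 7, 8, 12}
Set of 12: {0, 6, 7, 8, 12}; 8 is a member.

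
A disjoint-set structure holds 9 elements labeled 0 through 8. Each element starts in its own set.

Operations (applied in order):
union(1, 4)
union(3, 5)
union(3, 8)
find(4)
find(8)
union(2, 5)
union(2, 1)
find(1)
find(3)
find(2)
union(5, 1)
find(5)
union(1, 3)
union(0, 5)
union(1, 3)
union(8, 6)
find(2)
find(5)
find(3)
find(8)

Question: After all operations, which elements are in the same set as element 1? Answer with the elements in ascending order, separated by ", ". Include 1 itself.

Answer: 0, 1, 2, 3, 4, 5, 6, 8

Derivation:
Step 1: union(1, 4) -> merged; set of 1 now {1, 4}
Step 2: union(3, 5) -> merged; set of 3 now {3, 5}
Step 3: union(3, 8) -> merged; set of 3 now {3, 5, 8}
Step 4: find(4) -> no change; set of 4 is {1, 4}
Step 5: find(8) -> no change; set of 8 is {3, 5, 8}
Step 6: union(2, 5) -> merged; set of 2 now {2, 3, 5, 8}
Step 7: union(2, 1) -> merged; set of 2 now {1, 2, 3, 4, 5, 8}
Step 8: find(1) -> no change; set of 1 is {1, 2, 3, 4, 5, 8}
Step 9: find(3) -> no change; set of 3 is {1, 2, 3, 4, 5, 8}
Step 10: find(2) -> no change; set of 2 is {1, 2, 3, 4, 5, 8}
Step 11: union(5, 1) -> already same set; set of 5 now {1, 2, 3, 4, 5, 8}
Step 12: find(5) -> no change; set of 5 is {1, 2, 3, 4, 5, 8}
Step 13: union(1, 3) -> already same set; set of 1 now {1, 2, 3, 4, 5, 8}
Step 14: union(0, 5) -> merged; set of 0 now {0, 1, 2, 3, 4, 5, 8}
Step 15: union(1, 3) -> already same set; set of 1 now {0, 1, 2, 3, 4, 5, 8}
Step 16: union(8, 6) -> merged; set of 8 now {0, 1, 2, 3, 4, 5, 6, 8}
Step 17: find(2) -> no change; set of 2 is {0, 1, 2, 3, 4, 5, 6, 8}
Step 18: find(5) -> no change; set of 5 is {0, 1, 2, 3, 4, 5, 6, 8}
Step 19: find(3) -> no change; set of 3 is {0, 1, 2, 3, 4, 5, 6, 8}
Step 20: find(8) -> no change; set of 8 is {0, 1, 2, 3, 4, 5, 6, 8}
Component of 1: {0, 1, 2, 3, 4, 5, 6, 8}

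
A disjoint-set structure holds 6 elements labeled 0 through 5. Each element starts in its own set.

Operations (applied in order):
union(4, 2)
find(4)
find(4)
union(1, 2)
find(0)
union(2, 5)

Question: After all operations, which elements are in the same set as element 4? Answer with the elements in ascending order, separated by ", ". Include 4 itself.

Answer: 1, 2, 4, 5

Derivation:
Step 1: union(4, 2) -> merged; set of 4 now {2, 4}
Step 2: find(4) -> no change; set of 4 is {2, 4}
Step 3: find(4) -> no change; set of 4 is {2, 4}
Step 4: union(1, 2) -> merged; set of 1 now {1, 2, 4}
Step 5: find(0) -> no change; set of 0 is {0}
Step 6: union(2, 5) -> merged; set of 2 now {1, 2, 4, 5}
Component of 4: {1, 2, 4, 5}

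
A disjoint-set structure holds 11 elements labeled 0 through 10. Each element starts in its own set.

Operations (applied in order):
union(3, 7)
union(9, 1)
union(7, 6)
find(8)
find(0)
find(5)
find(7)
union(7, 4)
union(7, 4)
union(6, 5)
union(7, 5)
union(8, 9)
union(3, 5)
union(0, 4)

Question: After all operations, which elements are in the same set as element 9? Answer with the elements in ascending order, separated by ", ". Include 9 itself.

Answer: 1, 8, 9

Derivation:
Step 1: union(3, 7) -> merged; set of 3 now {3, 7}
Step 2: union(9, 1) -> merged; set of 9 now {1, 9}
Step 3: union(7, 6) -> merged; set of 7 now {3, 6, 7}
Step 4: find(8) -> no change; set of 8 is {8}
Step 5: find(0) -> no change; set of 0 is {0}
Step 6: find(5) -> no change; set of 5 is {5}
Step 7: find(7) -> no change; set of 7 is {3, 6, 7}
Step 8: union(7, 4) -> merged; set of 7 now {3, 4, 6, 7}
Step 9: union(7, 4) -> already same set; set of 7 now {3, 4, 6, 7}
Step 10: union(6, 5) -> merged; set of 6 now {3, 4, 5, 6, 7}
Step 11: union(7, 5) -> already same set; set of 7 now {3, 4, 5, 6, 7}
Step 12: union(8, 9) -> merged; set of 8 now {1, 8, 9}
Step 13: union(3, 5) -> already same set; set of 3 now {3, 4, 5, 6, 7}
Step 14: union(0, 4) -> merged; set of 0 now {0, 3, 4, 5, 6, 7}
Component of 9: {1, 8, 9}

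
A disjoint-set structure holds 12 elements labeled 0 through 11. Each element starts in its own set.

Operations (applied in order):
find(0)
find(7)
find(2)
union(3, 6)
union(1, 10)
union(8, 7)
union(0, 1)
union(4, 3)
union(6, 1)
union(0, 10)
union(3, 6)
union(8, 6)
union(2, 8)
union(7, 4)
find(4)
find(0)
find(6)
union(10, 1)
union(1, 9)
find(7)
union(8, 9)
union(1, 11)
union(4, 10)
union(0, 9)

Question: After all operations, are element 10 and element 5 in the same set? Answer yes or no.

Answer: no

Derivation:
Step 1: find(0) -> no change; set of 0 is {0}
Step 2: find(7) -> no change; set of 7 is {7}
Step 3: find(2) -> no change; set of 2 is {2}
Step 4: union(3, 6) -> merged; set of 3 now {3, 6}
Step 5: union(1, 10) -> merged; set of 1 now {1, 10}
Step 6: union(8, 7) -> merged; set of 8 now {7, 8}
Step 7: union(0, 1) -> merged; set of 0 now {0, 1, 10}
Step 8: union(4, 3) -> merged; set of 4 now {3, 4, 6}
Step 9: union(6, 1) -> merged; set of 6 now {0, 1, 3, 4, 6, 10}
Step 10: union(0, 10) -> already same set; set of 0 now {0, 1, 3, 4, 6, 10}
Step 11: union(3, 6) -> already same set; set of 3 now {0, 1, 3, 4, 6, 10}
Step 12: union(8, 6) -> merged; set of 8 now {0, 1, 3, 4, 6, 7, 8, 10}
Step 13: union(2, 8) -> merged; set of 2 now {0, 1, 2, 3, 4, 6, 7, 8, 10}
Step 14: union(7, 4) -> already same set; set of 7 now {0, 1, 2, 3, 4, 6, 7, 8, 10}
Step 15: find(4) -> no change; set of 4 is {0, 1, 2, 3, 4, 6, 7, 8, 10}
Step 16: find(0) -> no change; set of 0 is {0, 1, 2, 3, 4, 6, 7, 8, 10}
Step 17: find(6) -> no change; set of 6 is {0, 1, 2, 3, 4, 6, 7, 8, 10}
Step 18: union(10, 1) -> already same set; set of 10 now {0, 1, 2, 3, 4, 6, 7, 8, 10}
Step 19: union(1, 9) -> merged; set of 1 now {0, 1, 2, 3, 4, 6, 7, 8, 9, 10}
Step 20: find(7) -> no change; set of 7 is {0, 1, 2, 3, 4, 6, 7, 8, 9, 10}
Step 21: union(8, 9) -> already same set; set of 8 now {0, 1, 2, 3, 4, 6, 7, 8, 9, 10}
Step 22: union(1, 11) -> merged; set of 1 now {0, 1, 2, 3, 4, 6, 7, 8, 9, 10, 11}
Step 23: union(4, 10) -> already same set; set of 4 now {0, 1, 2, 3, 4, 6, 7, 8, 9, 10, 11}
Step 24: union(0, 9) -> already same set; set of 0 now {0, 1, 2, 3, 4, 6, 7, 8, 9, 10, 11}
Set of 10: {0, 1, 2, 3, 4, 6, 7, 8, 9, 10, 11}; 5 is not a member.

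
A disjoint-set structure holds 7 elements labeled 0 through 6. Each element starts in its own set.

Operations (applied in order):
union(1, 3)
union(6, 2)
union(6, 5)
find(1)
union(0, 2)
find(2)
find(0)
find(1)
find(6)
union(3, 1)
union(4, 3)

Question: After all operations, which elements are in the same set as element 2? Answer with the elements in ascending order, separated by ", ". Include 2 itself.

Step 1: union(1, 3) -> merged; set of 1 now {1, 3}
Step 2: union(6, 2) -> merged; set of 6 now {2, 6}
Step 3: union(6, 5) -> merged; set of 6 now {2, 5, 6}
Step 4: find(1) -> no change; set of 1 is {1, 3}
Step 5: union(0, 2) -> merged; set of 0 now {0, 2, 5, 6}
Step 6: find(2) -> no change; set of 2 is {0, 2, 5, 6}
Step 7: find(0) -> no change; set of 0 is {0, 2, 5, 6}
Step 8: find(1) -> no change; set of 1 is {1, 3}
Step 9: find(6) -> no change; set of 6 is {0, 2, 5, 6}
Step 10: union(3, 1) -> already same set; set of 3 now {1, 3}
Step 11: union(4, 3) -> merged; set of 4 now {1, 3, 4}
Component of 2: {0, 2, 5, 6}

Answer: 0, 2, 5, 6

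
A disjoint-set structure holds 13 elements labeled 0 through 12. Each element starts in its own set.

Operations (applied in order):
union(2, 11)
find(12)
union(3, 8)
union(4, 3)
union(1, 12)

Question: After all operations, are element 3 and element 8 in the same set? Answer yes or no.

Answer: yes

Derivation:
Step 1: union(2, 11) -> merged; set of 2 now {2, 11}
Step 2: find(12) -> no change; set of 12 is {12}
Step 3: union(3, 8) -> merged; set of 3 now {3, 8}
Step 4: union(4, 3) -> merged; set of 4 now {3, 4, 8}
Step 5: union(1, 12) -> merged; set of 1 now {1, 12}
Set of 3: {3, 4, 8}; 8 is a member.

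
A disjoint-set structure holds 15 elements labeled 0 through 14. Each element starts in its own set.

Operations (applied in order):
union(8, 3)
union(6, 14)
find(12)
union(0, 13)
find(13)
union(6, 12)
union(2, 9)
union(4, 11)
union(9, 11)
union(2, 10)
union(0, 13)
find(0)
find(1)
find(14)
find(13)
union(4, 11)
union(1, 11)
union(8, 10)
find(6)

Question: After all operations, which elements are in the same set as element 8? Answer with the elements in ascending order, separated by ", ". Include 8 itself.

Step 1: union(8, 3) -> merged; set of 8 now {3, 8}
Step 2: union(6, 14) -> merged; set of 6 now {6, 14}
Step 3: find(12) -> no change; set of 12 is {12}
Step 4: union(0, 13) -> merged; set of 0 now {0, 13}
Step 5: find(13) -> no change; set of 13 is {0, 13}
Step 6: union(6, 12) -> merged; set of 6 now {6, 12, 14}
Step 7: union(2, 9) -> merged; set of 2 now {2, 9}
Step 8: union(4, 11) -> merged; set of 4 now {4, 11}
Step 9: union(9, 11) -> merged; set of 9 now {2, 4, 9, 11}
Step 10: union(2, 10) -> merged; set of 2 now {2, 4, 9, 10, 11}
Step 11: union(0, 13) -> already same set; set of 0 now {0, 13}
Step 12: find(0) -> no change; set of 0 is {0, 13}
Step 13: find(1) -> no change; set of 1 is {1}
Step 14: find(14) -> no change; set of 14 is {6, 12, 14}
Step 15: find(13) -> no change; set of 13 is {0, 13}
Step 16: union(4, 11) -> already same set; set of 4 now {2, 4, 9, 10, 11}
Step 17: union(1, 11) -> merged; set of 1 now {1, 2, 4, 9, 10, 11}
Step 18: union(8, 10) -> merged; set of 8 now {1, 2, 3, 4, 8, 9, 10, 11}
Step 19: find(6) -> no change; set of 6 is {6, 12, 14}
Component of 8: {1, 2, 3, 4, 8, 9, 10, 11}

Answer: 1, 2, 3, 4, 8, 9, 10, 11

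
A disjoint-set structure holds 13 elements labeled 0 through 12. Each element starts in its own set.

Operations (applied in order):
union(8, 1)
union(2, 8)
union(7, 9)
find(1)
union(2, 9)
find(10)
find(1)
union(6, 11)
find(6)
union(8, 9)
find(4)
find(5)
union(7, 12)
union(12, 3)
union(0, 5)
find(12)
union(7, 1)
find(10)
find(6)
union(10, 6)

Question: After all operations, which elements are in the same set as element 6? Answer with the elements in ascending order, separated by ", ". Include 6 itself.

Answer: 6, 10, 11

Derivation:
Step 1: union(8, 1) -> merged; set of 8 now {1, 8}
Step 2: union(2, 8) -> merged; set of 2 now {1, 2, 8}
Step 3: union(7, 9) -> merged; set of 7 now {7, 9}
Step 4: find(1) -> no change; set of 1 is {1, 2, 8}
Step 5: union(2, 9) -> merged; set of 2 now {1, 2, 7, 8, 9}
Step 6: find(10) -> no change; set of 10 is {10}
Step 7: find(1) -> no change; set of 1 is {1, 2, 7, 8, 9}
Step 8: union(6, 11) -> merged; set of 6 now {6, 11}
Step 9: find(6) -> no change; set of 6 is {6, 11}
Step 10: union(8, 9) -> already same set; set of 8 now {1, 2, 7, 8, 9}
Step 11: find(4) -> no change; set of 4 is {4}
Step 12: find(5) -> no change; set of 5 is {5}
Step 13: union(7, 12) -> merged; set of 7 now {1, 2, 7, 8, 9, 12}
Step 14: union(12, 3) -> merged; set of 12 now {1, 2, 3, 7, 8, 9, 12}
Step 15: union(0, 5) -> merged; set of 0 now {0, 5}
Step 16: find(12) -> no change; set of 12 is {1, 2, 3, 7, 8, 9, 12}
Step 17: union(7, 1) -> already same set; set of 7 now {1, 2, 3, 7, 8, 9, 12}
Step 18: find(10) -> no change; set of 10 is {10}
Step 19: find(6) -> no change; set of 6 is {6, 11}
Step 20: union(10, 6) -> merged; set of 10 now {6, 10, 11}
Component of 6: {6, 10, 11}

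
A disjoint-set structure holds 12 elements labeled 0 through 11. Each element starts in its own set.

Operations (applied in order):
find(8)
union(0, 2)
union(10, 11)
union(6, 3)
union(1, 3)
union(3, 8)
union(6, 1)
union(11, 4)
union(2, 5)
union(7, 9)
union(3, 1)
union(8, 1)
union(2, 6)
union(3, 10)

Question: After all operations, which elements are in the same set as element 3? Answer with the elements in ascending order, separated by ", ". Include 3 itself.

Step 1: find(8) -> no change; set of 8 is {8}
Step 2: union(0, 2) -> merged; set of 0 now {0, 2}
Step 3: union(10, 11) -> merged; set of 10 now {10, 11}
Step 4: union(6, 3) -> merged; set of 6 now {3, 6}
Step 5: union(1, 3) -> merged; set of 1 now {1, 3, 6}
Step 6: union(3, 8) -> merged; set of 3 now {1, 3, 6, 8}
Step 7: union(6, 1) -> already same set; set of 6 now {1, 3, 6, 8}
Step 8: union(11, 4) -> merged; set of 11 now {4, 10, 11}
Step 9: union(2, 5) -> merged; set of 2 now {0, 2, 5}
Step 10: union(7, 9) -> merged; set of 7 now {7, 9}
Step 11: union(3, 1) -> already same set; set of 3 now {1, 3, 6, 8}
Step 12: union(8, 1) -> already same set; set of 8 now {1, 3, 6, 8}
Step 13: union(2, 6) -> merged; set of 2 now {0, 1, 2, 3, 5, 6, 8}
Step 14: union(3, 10) -> merged; set of 3 now {0, 1, 2, 3, 4, 5, 6, 8, 10, 11}
Component of 3: {0, 1, 2, 3, 4, 5, 6, 8, 10, 11}

Answer: 0, 1, 2, 3, 4, 5, 6, 8, 10, 11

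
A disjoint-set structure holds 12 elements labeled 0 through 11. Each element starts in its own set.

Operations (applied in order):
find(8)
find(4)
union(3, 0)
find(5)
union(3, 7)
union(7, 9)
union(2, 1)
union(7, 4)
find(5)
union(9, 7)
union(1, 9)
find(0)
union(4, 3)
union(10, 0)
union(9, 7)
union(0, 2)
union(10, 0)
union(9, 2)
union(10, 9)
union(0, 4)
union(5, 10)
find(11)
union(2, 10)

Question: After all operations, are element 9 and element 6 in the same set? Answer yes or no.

Answer: no

Derivation:
Step 1: find(8) -> no change; set of 8 is {8}
Step 2: find(4) -> no change; set of 4 is {4}
Step 3: union(3, 0) -> merged; set of 3 now {0, 3}
Step 4: find(5) -> no change; set of 5 is {5}
Step 5: union(3, 7) -> merged; set of 3 now {0, 3, 7}
Step 6: union(7, 9) -> merged; set of 7 now {0, 3, 7, 9}
Step 7: union(2, 1) -> merged; set of 2 now {1, 2}
Step 8: union(7, 4) -> merged; set of 7 now {0, 3, 4, 7, 9}
Step 9: find(5) -> no change; set of 5 is {5}
Step 10: union(9, 7) -> already same set; set of 9 now {0, 3, 4, 7, 9}
Step 11: union(1, 9) -> merged; set of 1 now {0, 1, 2, 3, 4, 7, 9}
Step 12: find(0) -> no change; set of 0 is {0, 1, 2, 3, 4, 7, 9}
Step 13: union(4, 3) -> already same set; set of 4 now {0, 1, 2, 3, 4, 7, 9}
Step 14: union(10, 0) -> merged; set of 10 now {0, 1, 2, 3, 4, 7, 9, 10}
Step 15: union(9, 7) -> already same set; set of 9 now {0, 1, 2, 3, 4, 7, 9, 10}
Step 16: union(0, 2) -> already same set; set of 0 now {0, 1, 2, 3, 4, 7, 9, 10}
Step 17: union(10, 0) -> already same set; set of 10 now {0, 1, 2, 3, 4, 7, 9, 10}
Step 18: union(9, 2) -> already same set; set of 9 now {0, 1, 2, 3, 4, 7, 9, 10}
Step 19: union(10, 9) -> already same set; set of 10 now {0, 1, 2, 3, 4, 7, 9, 10}
Step 20: union(0, 4) -> already same set; set of 0 now {0, 1, 2, 3, 4, 7, 9, 10}
Step 21: union(5, 10) -> merged; set of 5 now {0, 1, 2, 3, 4, 5, 7, 9, 10}
Step 22: find(11) -> no change; set of 11 is {11}
Step 23: union(2, 10) -> already same set; set of 2 now {0, 1, 2, 3, 4, 5, 7, 9, 10}
Set of 9: {0, 1, 2, 3, 4, 5, 7, 9, 10}; 6 is not a member.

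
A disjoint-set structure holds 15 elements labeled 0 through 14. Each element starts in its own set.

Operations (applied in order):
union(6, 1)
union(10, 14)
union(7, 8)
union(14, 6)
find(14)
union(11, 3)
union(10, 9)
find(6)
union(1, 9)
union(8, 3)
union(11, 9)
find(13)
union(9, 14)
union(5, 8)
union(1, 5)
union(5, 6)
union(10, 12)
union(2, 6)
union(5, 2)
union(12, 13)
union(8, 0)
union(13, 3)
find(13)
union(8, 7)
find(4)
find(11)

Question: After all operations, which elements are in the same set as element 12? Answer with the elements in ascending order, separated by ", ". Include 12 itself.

Answer: 0, 1, 2, 3, 5, 6, 7, 8, 9, 10, 11, 12, 13, 14

Derivation:
Step 1: union(6, 1) -> merged; set of 6 now {1, 6}
Step 2: union(10, 14) -> merged; set of 10 now {10, 14}
Step 3: union(7, 8) -> merged; set of 7 now {7, 8}
Step 4: union(14, 6) -> merged; set of 14 now {1, 6, 10, 14}
Step 5: find(14) -> no change; set of 14 is {1, 6, 10, 14}
Step 6: union(11, 3) -> merged; set of 11 now {3, 11}
Step 7: union(10, 9) -> merged; set of 10 now {1, 6, 9, 10, 14}
Step 8: find(6) -> no change; set of 6 is {1, 6, 9, 10, 14}
Step 9: union(1, 9) -> already same set; set of 1 now {1, 6, 9, 10, 14}
Step 10: union(8, 3) -> merged; set of 8 now {3, 7, 8, 11}
Step 11: union(11, 9) -> merged; set of 11 now {1, 3, 6, 7, 8, 9, 10, 11, 14}
Step 12: find(13) -> no change; set of 13 is {13}
Step 13: union(9, 14) -> already same set; set of 9 now {1, 3, 6, 7, 8, 9, 10, 11, 14}
Step 14: union(5, 8) -> merged; set of 5 now {1, 3, 5, 6, 7, 8, 9, 10, 11, 14}
Step 15: union(1, 5) -> already same set; set of 1 now {1, 3, 5, 6, 7, 8, 9, 10, 11, 14}
Step 16: union(5, 6) -> already same set; set of 5 now {1, 3, 5, 6, 7, 8, 9, 10, 11, 14}
Step 17: union(10, 12) -> merged; set of 10 now {1, 3, 5, 6, 7, 8, 9, 10, 11, 12, 14}
Step 18: union(2, 6) -> merged; set of 2 now {1, 2, 3, 5, 6, 7, 8, 9, 10, 11, 12, 14}
Step 19: union(5, 2) -> already same set; set of 5 now {1, 2, 3, 5, 6, 7, 8, 9, 10, 11, 12, 14}
Step 20: union(12, 13) -> merged; set of 12 now {1, 2, 3, 5, 6, 7, 8, 9, 10, 11, 12, 13, 14}
Step 21: union(8, 0) -> merged; set of 8 now {0, 1, 2, 3, 5, 6, 7, 8, 9, 10, 11, 12, 13, 14}
Step 22: union(13, 3) -> already same set; set of 13 now {0, 1, 2, 3, 5, 6, 7, 8, 9, 10, 11, 12, 13, 14}
Step 23: find(13) -> no change; set of 13 is {0, 1, 2, 3, 5, 6, 7, 8, 9, 10, 11, 12, 13, 14}
Step 24: union(8, 7) -> already same set; set of 8 now {0, 1, 2, 3, 5, 6, 7, 8, 9, 10, 11, 12, 13, 14}
Step 25: find(4) -> no change; set of 4 is {4}
Step 26: find(11) -> no change; set of 11 is {0, 1, 2, 3, 5, 6, 7, 8, 9, 10, 11, 12, 13, 14}
Component of 12: {0, 1, 2, 3, 5, 6, 7, 8, 9, 10, 11, 12, 13, 14}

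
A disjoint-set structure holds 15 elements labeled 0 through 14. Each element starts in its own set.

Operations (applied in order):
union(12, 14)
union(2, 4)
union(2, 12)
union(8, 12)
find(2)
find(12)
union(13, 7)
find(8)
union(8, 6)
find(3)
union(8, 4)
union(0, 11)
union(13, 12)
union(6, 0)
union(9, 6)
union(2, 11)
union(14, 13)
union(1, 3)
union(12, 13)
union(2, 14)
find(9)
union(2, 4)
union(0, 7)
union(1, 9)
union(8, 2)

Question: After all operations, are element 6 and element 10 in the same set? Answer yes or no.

Step 1: union(12, 14) -> merged; set of 12 now {12, 14}
Step 2: union(2, 4) -> merged; set of 2 now {2, 4}
Step 3: union(2, 12) -> merged; set of 2 now {2, 4, 12, 14}
Step 4: union(8, 12) -> merged; set of 8 now {2, 4, 8, 12, 14}
Step 5: find(2) -> no change; set of 2 is {2, 4, 8, 12, 14}
Step 6: find(12) -> no change; set of 12 is {2, 4, 8, 12, 14}
Step 7: union(13, 7) -> merged; set of 13 now {7, 13}
Step 8: find(8) -> no change; set of 8 is {2, 4, 8, 12, 14}
Step 9: union(8, 6) -> merged; set of 8 now {2, 4, 6, 8, 12, 14}
Step 10: find(3) -> no change; set of 3 is {3}
Step 11: union(8, 4) -> already same set; set of 8 now {2, 4, 6, 8, 12, 14}
Step 12: union(0, 11) -> merged; set of 0 now {0, 11}
Step 13: union(13, 12) -> merged; set of 13 now {2, 4, 6, 7, 8, 12, 13, 14}
Step 14: union(6, 0) -> merged; set of 6 now {0, 2, 4, 6, 7, 8, 11, 12, 13, 14}
Step 15: union(9, 6) -> merged; set of 9 now {0, 2, 4, 6, 7, 8, 9, 11, 12, 13, 14}
Step 16: union(2, 11) -> already same set; set of 2 now {0, 2, 4, 6, 7, 8, 9, 11, 12, 13, 14}
Step 17: union(14, 13) -> already same set; set of 14 now {0, 2, 4, 6, 7, 8, 9, 11, 12, 13, 14}
Step 18: union(1, 3) -> merged; set of 1 now {1, 3}
Step 19: union(12, 13) -> already same set; set of 12 now {0, 2, 4, 6, 7, 8, 9, 11, 12, 13, 14}
Step 20: union(2, 14) -> already same set; set of 2 now {0, 2, 4, 6, 7, 8, 9, 11, 12, 13, 14}
Step 21: find(9) -> no change; set of 9 is {0, 2, 4, 6, 7, 8, 9, 11, 12, 13, 14}
Step 22: union(2, 4) -> already same set; set of 2 now {0, 2, 4, 6, 7, 8, 9, 11, 12, 13, 14}
Step 23: union(0, 7) -> already same set; set of 0 now {0, 2, 4, 6, 7, 8, 9, 11, 12, 13, 14}
Step 24: union(1, 9) -> merged; set of 1 now {0, 1, 2, 3, 4, 6, 7, 8, 9, 11, 12, 13, 14}
Step 25: union(8, 2) -> already same set; set of 8 now {0, 1, 2, 3, 4, 6, 7, 8, 9, 11, 12, 13, 14}
Set of 6: {0, 1, 2, 3, 4, 6, 7, 8, 9, 11, 12, 13, 14}; 10 is not a member.

Answer: no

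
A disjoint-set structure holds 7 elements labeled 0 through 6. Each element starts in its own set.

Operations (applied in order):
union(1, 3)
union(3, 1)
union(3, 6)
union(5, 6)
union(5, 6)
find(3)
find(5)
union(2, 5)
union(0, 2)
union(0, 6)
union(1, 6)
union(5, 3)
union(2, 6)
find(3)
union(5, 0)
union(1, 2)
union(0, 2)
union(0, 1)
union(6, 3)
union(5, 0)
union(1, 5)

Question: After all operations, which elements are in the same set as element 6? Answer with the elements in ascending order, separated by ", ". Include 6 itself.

Step 1: union(1, 3) -> merged; set of 1 now {1, 3}
Step 2: union(3, 1) -> already same set; set of 3 now {1, 3}
Step 3: union(3, 6) -> merged; set of 3 now {1, 3, 6}
Step 4: union(5, 6) -> merged; set of 5 now {1, 3, 5, 6}
Step 5: union(5, 6) -> already same set; set of 5 now {1, 3, 5, 6}
Step 6: find(3) -> no change; set of 3 is {1, 3, 5, 6}
Step 7: find(5) -> no change; set of 5 is {1, 3, 5, 6}
Step 8: union(2, 5) -> merged; set of 2 now {1, 2, 3, 5, 6}
Step 9: union(0, 2) -> merged; set of 0 now {0, 1, 2, 3, 5, 6}
Step 10: union(0, 6) -> already same set; set of 0 now {0, 1, 2, 3, 5, 6}
Step 11: union(1, 6) -> already same set; set of 1 now {0, 1, 2, 3, 5, 6}
Step 12: union(5, 3) -> already same set; set of 5 now {0, 1, 2, 3, 5, 6}
Step 13: union(2, 6) -> already same set; set of 2 now {0, 1, 2, 3, 5, 6}
Step 14: find(3) -> no change; set of 3 is {0, 1, 2, 3, 5, 6}
Step 15: union(5, 0) -> already same set; set of 5 now {0, 1, 2, 3, 5, 6}
Step 16: union(1, 2) -> already same set; set of 1 now {0, 1, 2, 3, 5, 6}
Step 17: union(0, 2) -> already same set; set of 0 now {0, 1, 2, 3, 5, 6}
Step 18: union(0, 1) -> already same set; set of 0 now {0, 1, 2, 3, 5, 6}
Step 19: union(6, 3) -> already same set; set of 6 now {0, 1, 2, 3, 5, 6}
Step 20: union(5, 0) -> already same set; set of 5 now {0, 1, 2, 3, 5, 6}
Step 21: union(1, 5) -> already same set; set of 1 now {0, 1, 2, 3, 5, 6}
Component of 6: {0, 1, 2, 3, 5, 6}

Answer: 0, 1, 2, 3, 5, 6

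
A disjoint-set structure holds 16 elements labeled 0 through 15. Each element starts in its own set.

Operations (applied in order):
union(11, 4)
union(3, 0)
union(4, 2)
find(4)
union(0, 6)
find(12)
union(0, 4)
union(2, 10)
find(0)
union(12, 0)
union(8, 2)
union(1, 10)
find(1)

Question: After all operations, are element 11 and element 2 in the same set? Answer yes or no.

Answer: yes

Derivation:
Step 1: union(11, 4) -> merged; set of 11 now {4, 11}
Step 2: union(3, 0) -> merged; set of 3 now {0, 3}
Step 3: union(4, 2) -> merged; set of 4 now {2, 4, 11}
Step 4: find(4) -> no change; set of 4 is {2, 4, 11}
Step 5: union(0, 6) -> merged; set of 0 now {0, 3, 6}
Step 6: find(12) -> no change; set of 12 is {12}
Step 7: union(0, 4) -> merged; set of 0 now {0, 2, 3, 4, 6, 11}
Step 8: union(2, 10) -> merged; set of 2 now {0, 2, 3, 4, 6, 10, 11}
Step 9: find(0) -> no change; set of 0 is {0, 2, 3, 4, 6, 10, 11}
Step 10: union(12, 0) -> merged; set of 12 now {0, 2, 3, 4, 6, 10, 11, 12}
Step 11: union(8, 2) -> merged; set of 8 now {0, 2, 3, 4, 6, 8, 10, 11, 12}
Step 12: union(1, 10) -> merged; set of 1 now {0, 1, 2, 3, 4, 6, 8, 10, 11, 12}
Step 13: find(1) -> no change; set of 1 is {0, 1, 2, 3, 4, 6, 8, 10, 11, 12}
Set of 11: {0, 1, 2, 3, 4, 6, 8, 10, 11, 12}; 2 is a member.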